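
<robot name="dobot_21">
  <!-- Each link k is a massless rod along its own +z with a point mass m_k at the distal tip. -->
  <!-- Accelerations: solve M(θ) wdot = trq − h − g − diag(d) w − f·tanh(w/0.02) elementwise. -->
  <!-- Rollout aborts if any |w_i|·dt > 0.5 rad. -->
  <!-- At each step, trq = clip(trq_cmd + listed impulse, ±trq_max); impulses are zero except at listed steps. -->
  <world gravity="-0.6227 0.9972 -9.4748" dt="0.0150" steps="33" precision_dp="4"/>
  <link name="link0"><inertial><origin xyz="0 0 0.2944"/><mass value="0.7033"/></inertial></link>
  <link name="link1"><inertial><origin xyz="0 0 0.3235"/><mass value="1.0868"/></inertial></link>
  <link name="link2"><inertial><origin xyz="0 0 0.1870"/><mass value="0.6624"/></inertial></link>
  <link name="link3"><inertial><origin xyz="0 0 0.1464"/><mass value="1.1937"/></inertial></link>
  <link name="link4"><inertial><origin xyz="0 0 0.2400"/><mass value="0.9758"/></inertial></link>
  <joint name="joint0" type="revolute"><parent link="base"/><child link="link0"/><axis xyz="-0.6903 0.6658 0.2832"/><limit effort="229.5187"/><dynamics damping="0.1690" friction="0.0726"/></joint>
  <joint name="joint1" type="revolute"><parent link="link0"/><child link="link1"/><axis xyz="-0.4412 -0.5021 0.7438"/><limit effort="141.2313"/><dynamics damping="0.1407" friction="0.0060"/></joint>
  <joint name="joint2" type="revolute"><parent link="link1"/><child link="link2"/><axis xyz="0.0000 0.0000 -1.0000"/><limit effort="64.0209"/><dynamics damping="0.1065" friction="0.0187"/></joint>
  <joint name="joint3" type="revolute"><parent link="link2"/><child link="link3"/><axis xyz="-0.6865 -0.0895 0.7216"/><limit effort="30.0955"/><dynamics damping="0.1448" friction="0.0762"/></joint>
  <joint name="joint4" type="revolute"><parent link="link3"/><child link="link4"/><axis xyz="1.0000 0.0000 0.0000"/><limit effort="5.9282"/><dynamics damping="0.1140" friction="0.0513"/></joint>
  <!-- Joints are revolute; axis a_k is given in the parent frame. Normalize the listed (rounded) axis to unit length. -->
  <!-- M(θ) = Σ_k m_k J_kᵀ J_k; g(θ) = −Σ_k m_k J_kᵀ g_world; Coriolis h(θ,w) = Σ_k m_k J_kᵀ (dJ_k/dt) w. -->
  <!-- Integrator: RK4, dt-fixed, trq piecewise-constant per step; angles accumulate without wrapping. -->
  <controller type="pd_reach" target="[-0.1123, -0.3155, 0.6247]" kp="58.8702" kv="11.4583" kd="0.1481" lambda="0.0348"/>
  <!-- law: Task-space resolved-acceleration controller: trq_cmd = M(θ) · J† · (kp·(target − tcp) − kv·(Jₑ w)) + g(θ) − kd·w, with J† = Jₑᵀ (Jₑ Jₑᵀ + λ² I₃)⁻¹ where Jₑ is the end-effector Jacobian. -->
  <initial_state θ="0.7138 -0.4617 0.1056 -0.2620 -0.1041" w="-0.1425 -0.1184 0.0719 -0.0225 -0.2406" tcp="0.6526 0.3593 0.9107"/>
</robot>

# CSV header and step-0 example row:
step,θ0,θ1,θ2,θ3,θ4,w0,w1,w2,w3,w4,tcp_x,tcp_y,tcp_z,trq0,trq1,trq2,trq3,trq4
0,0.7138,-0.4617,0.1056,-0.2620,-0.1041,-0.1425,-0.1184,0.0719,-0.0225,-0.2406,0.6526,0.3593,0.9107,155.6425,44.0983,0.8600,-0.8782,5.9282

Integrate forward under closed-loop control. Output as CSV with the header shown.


step,θ0,θ1,θ2,θ3,θ4,w0,w1,w2,w3,w4,tcp_x,tcp_y,tcp_z,trq0,trq1,trq2,trq3,trq4
1,0.7277,-0.4514,0.1226,-0.3646,-0.1217,1.8926,1.6140,-3.1628,-12.6394,-1.0114,0.6500,0.3548,0.9108,170.6150,39.3752,1.4591,1.7216,5.9282
2,0.7700,-0.4255,0.0998,-0.5835,-0.0939,3.6280,2.0478,-4.5584,-16.1466,5.3593,0.6393,0.3461,0.9073,75.7234,8.2189,1.4300,-2.8139,5.9282
3,0.8300,-0.4005,0.0364,-0.8136,0.0291,4.3204,1.3786,-4.7423,-14.4616,11.0303,0.6171,0.3347,0.8938,-37.4971,-14.0329,1.0745,-7.5184,5.9282
4,0.8926,-0.3868,-0.0365,-1.0077,0.2146,4.0270,0.4680,-5.0351,-11.8554,13.3358,0.5844,0.3239,0.8682,-95.3173,-20.0588,0.6965,-8.0360,4.5446
5,0.9474,-0.3849,-0.1155,-1.1686,0.4189,3.3047,-0.2063,-5.5581,-10.0573,13.6925,0.5456,0.3143,0.8335,-120.3818,-19.7392,0.3568,-6.2849,1.6253
6,0.9903,-0.3909,-0.2046,-1.3132,0.6183,2.4322,-0.5668,-6.4184,-9.4684,12.9426,0.5050,0.3058,0.7941,-128.9896,-18.0789,0.1264,-3.8200,-1.2876
7,1.0196,-0.4005,-0.3073,-1.4497,0.8087,1.4795,-0.6975,-7.3576,-8.8724,12.5640,0.4651,0.2977,0.7538,-129.8415,-16.5996,0.0466,-1.5813,-3.9520
8,1.0343,-0.4111,-0.4230,-1.5752,0.9971,0.4845,-0.7035,-8.1241,-7.9188,12.6870,0.4276,0.2903,0.7152,-127.8534,-15.7322,0.1566,-0.0253,-5.9282
9,1.0340,-0.4217,-0.5459,-1.6804,1.1910,-0.5265,-0.7068,-8.2262,-6.0778,13.2556,0.3941,0.2836,0.6799,-126.1125,-15.6775,0.4267,0.6416,-5.9282
10,1.0185,-0.4332,-0.6599,-1.7451,1.3989,-1.5299,-0.8260,-6.9534,-2.6514,14.3659,0.3655,0.2777,0.6487,-126.7075,-16.2131,0.9003,0.3539,-5.9282
11,0.9884,-0.4467,-0.7528,-1.7620,1.6194,-2.4810,-0.9485,-5.5510,0.2060,14.9766,0.3421,0.2719,0.6214,-129.4013,-17.3145,1.6935,-0.4660,-5.9282
12,0.9441,-0.4615,-0.8293,-1.7442,1.8471,-3.4293,-0.9908,-4.7429,2.1362,15.4327,0.3241,0.2654,0.5987,-137.8514,-19.6594,2.9241,-1.6930,-5.9282
13,0.8852,-0.4769,-0.8944,-1.6976,2.0832,-4.4283,-1.0337,-4.0198,4.1241,16.1239,0.3118,0.2580,0.5817,-161.6438,-23.7648,5.1061,-3.6648,-5.9282
14,0.8101,-0.4930,-0.9469,-1.6163,2.3343,-5.5795,-1.1067,-2.9930,6.8616,17.4044,0.3058,0.2494,0.5728,-147.2949,-1.0081,7.3700,-3.0234,-5.9282
15,0.7181,-0.5032,-0.9750,-1.4762,2.6039,-6.6465,-0.3505,-0.6405,12.0676,18.4838,0.3053,0.2390,0.5763,90.4714,61.0235,-3.9079,8.1083,-5.9282
16,0.6255,-0.4974,-0.9734,-1.2677,2.8439,-5.6645,1.0119,0.6655,15.2936,13.4227,0.3042,0.2259,0.5937,75.7399,37.9151,-4.5880,5.9951,-5.9282
17,0.5487,-0.4794,-0.9675,-1.0473,3.0051,-4.5968,1.4800,-0.1595,13.4528,8.0453,0.2931,0.2101,0.6172,47.4727,21.8720,-2.8792,3.9458,-5.9282
18,0.4859,-0.4533,-0.9760,-0.8798,3.0876,-3.8163,2.1270,-1.2450,8.5790,2.9959,0.2720,0.1911,0.6387,28.9170,12.8211,-1.5196,2.8559,-4.0973
19,0.4322,-0.4170,-1.0027,-0.7791,3.1076,-3.3666,2.7544,-2.4219,4.8695,-0.2819,0.2454,0.1689,0.6551,18.9343,9.4561,-0.7447,2.4249,-2.5944
20,0.3838,-0.3722,-1.0451,-0.7206,3.0893,-3.0981,3.2254,-3.2351,2.9466,-2.1429,0.2180,0.1446,0.6667,12.4275,9.4007,-0.3176,2.3099,-1.6051
21,0.3387,-0.3207,-1.0956,-0.6842,3.0481,-2.9201,3.6584,-3.4148,1.8948,-3.3573,0.1921,0.1195,0.6745,6.2805,11.0283,-0.0820,2.3901,-0.9164
22,0.2958,-0.2622,-1.1434,-0.6604,2.9908,-2.7936,4.1403,-2.7853,1.2386,-4.3248,0.1690,0.0948,0.6796,-0.0278,13.4759,0.0025,2.5888,-0.4257
23,0.2546,-0.1960,-1.1777,-0.6446,2.9197,-2.6996,4.6979,-1.5782,0.8592,-5.1741,0.1490,0.0713,0.6831,-5.4366,13.0109,0.0297,2.3330,-0.1048
24,0.2145,-0.1217,-1.1947,-0.6342,2.8372,-2.6284,5.2083,-0.5514,0.5509,-5.8303,0.1316,0.0495,0.6868,-6.2690,-8.5672,0.4475,-1.0018,0.0023
25,0.1758,-0.0463,-1.1998,-0.6309,2.7518,-2.5442,4.8235,-0.1225,0.0357,-5.4957,0.1159,0.0295,0.6917,1.4387,-32.4173,0.9052,-4.4260,-0.1437
26,0.1386,0.0157,-1.1980,-0.6323,2.6802,-2.4303,3.4258,0.1377,-0.1055,-3.9801,0.1008,0.0110,0.6974,6.6999,-33.3951,0.8763,-4.4633,-0.4319
27,0.1030,0.0564,-1.1926,-0.6325,2.6321,-2.3274,2.0076,0.3445,0.0084,-2.4421,0.0858,-0.0066,0.7025,8.7420,-28.2825,0.6665,-3.5985,-0.7045
28,0.0688,0.0778,-1.1860,-0.6318,2.6044,-2.2385,0.8534,0.4275,0.0335,-1.2848,0.0707,-0.0242,0.7059,9.7092,-22.8509,0.4095,-2.6414,-0.8997
29,0.0359,0.0839,-1.1793,-0.6318,2.5911,-2.1509,-0.0444,0.5201,0.0069,-0.4798,0.0558,-0.0420,0.7074,10.4521,-18.0814,0.1375,-1.7772,-1.0052
30,0.0043,0.0781,-1.1716,-0.6325,2.5877,-2.0606,-0.7288,0.5824,-0.0714,0.0390,0.0413,-0.0601,0.7071,11.1271,-13.9554,-0.1141,-1.0300,-1.0190
31,-0.0259,0.0633,-1.1624,-0.6342,2.5905,-1.9645,-1.2379,0.6489,-0.1632,0.3153,0.0275,-0.0783,0.7055,11.8731,-10.3414,-0.3375,-0.4065,-0.9286
32,-0.0546,0.0420,-1.1527,-0.6373,2.5962,-1.8652,-1.6075,0.6607,-0.2650,0.4453,0.0145,-0.0965,0.7026,12.5986,-7.1276,-0.5147,0.1186,-0.7759
33,-0.0818,0.0159,-1.1429,-0.6418,2.6033,-1.7634,-1.8647,0.6548,-0.3306,0.4867,0.0025,-0.1145,0.6987,,,,,


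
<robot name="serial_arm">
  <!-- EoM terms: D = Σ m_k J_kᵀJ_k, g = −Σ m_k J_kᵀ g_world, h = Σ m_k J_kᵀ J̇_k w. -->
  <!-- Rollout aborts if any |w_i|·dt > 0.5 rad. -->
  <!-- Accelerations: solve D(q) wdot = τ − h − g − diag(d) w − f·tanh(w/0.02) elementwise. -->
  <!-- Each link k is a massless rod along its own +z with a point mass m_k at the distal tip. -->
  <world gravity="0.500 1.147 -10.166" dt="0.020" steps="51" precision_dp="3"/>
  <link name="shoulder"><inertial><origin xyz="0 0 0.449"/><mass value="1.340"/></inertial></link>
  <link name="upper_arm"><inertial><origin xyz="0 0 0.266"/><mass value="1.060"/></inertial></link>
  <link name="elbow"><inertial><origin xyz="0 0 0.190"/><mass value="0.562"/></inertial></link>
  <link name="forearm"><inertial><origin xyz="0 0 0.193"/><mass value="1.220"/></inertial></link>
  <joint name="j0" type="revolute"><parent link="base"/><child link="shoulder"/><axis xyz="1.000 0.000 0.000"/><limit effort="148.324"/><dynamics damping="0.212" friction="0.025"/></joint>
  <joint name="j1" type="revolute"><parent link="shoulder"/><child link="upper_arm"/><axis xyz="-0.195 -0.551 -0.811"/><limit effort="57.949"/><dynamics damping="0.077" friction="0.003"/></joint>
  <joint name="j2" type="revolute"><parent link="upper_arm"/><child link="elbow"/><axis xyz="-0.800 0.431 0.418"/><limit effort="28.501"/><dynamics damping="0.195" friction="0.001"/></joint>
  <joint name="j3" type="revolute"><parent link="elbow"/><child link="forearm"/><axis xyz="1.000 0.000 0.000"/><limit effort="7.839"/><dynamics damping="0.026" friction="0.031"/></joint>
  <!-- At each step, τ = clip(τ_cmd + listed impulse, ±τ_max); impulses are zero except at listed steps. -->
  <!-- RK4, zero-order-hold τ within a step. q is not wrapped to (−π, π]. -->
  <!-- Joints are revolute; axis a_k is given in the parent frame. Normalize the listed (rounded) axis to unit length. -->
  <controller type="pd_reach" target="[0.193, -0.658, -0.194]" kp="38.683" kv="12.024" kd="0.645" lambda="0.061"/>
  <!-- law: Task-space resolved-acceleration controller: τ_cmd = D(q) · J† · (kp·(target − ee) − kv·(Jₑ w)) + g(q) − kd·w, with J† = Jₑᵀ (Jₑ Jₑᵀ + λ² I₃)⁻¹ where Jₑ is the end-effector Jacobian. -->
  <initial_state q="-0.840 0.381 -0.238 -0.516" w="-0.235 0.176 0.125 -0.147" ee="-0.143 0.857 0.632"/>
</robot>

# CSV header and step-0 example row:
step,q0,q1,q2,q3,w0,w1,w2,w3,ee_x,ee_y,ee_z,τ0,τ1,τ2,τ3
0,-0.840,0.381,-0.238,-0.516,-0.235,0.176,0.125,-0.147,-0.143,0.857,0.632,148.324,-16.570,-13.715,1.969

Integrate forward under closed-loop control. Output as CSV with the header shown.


step,q0,q1,q2,q3,w0,w1,w2,w3,ee_x,ee_y,ee_z,τ0,τ1,τ2,τ3
1,-0.828,0.395,-0.266,-0.633,1.411,1.463,-2.455,-10.684,-0.142,0.853,0.624,148.324,-13.350,-8.832,7.157
2,-0.771,0.501,-0.202,-0.744,4.368,9.408,8.192,-0.737,-0.138,0.838,0.620,111.868,-13.121,-11.482,-2.467
3,-0.677,0.697,-0.129,-0.895,5.054,10.489,-0.406,-13.299,-0.131,0.804,0.618,38.507,-6.437,-0.748,4.583
4,-0.568,0.951,-0.116,-1.083,5.808,14.730,0.798,-6.275,-0.117,0.754,0.623,-4.799,-2.001,-0.374,-1.054
5,-0.464,1.206,-0.164,-1.258,4.546,10.542,-4.830,-10.850,-0.101,0.698,0.634,-27.026,2.826,2.975,2.796
6,-0.382,1.394,-0.252,-1.447,3.656,8.266,-3.787,-8.286,-0.084,0.642,0.645,-28.762,3.862,1.412,1.125
7,-0.319,1.539,-0.323,-1.613,2.746,6.331,-3.141,-8.250,-0.067,0.593,0.654,-24.308,3.084,0.959,1.035
8,-0.271,1.653,-0.375,-1.778,1.997,5.180,-1.992,-8.296,-0.050,0.547,0.657,-18.502,1.622,0.784,0.749
9,-0.238,1.749,-0.401,-1.946,1.371,4.457,-0.516,-8.451,-0.033,0.505,0.654,-11.840,0.074,0.793,0.502
10,-0.215,1.833,-0.394,-2.116,0.894,4.092,1.245,-8.508,-0.017,0.464,0.646,-4.141,-1.174,0.785,0.357
11,-0.200,1.915,-0.352,-2.285,0.616,4.150,3.033,-8.364,-0.005,0.426,0.632,4.240,-1.811,0.723,0.446
12,-0.189,2.004,-0.277,-2.448,0.569,4.705,4.388,-8.053,0.004,0.390,0.614,12.771,-1.742,0.746,0.925
13,-0.175,2.108,-0.184,-2.605,0.749,5.748,4.825,-7.725,0.007,0.358,0.594,21.909,-1.203,1.071,1.866
14,-0.157,2.237,-0.092,-2.757,1.114,7.071,4.131,-7.535,0.007,0.331,0.573,33.377,-0.655,1.805,3.153
15,-0.129,2.391,-0.023,-2.906,1.610,8.223,2.633,-7.497,0.006,0.309,0.553,48.335,-0.501,2.777,4.483
16,-0.091,2.563,0.014,-3.056,2.213,8.736,1.069,-7.548,0.008,0.290,0.535,64.321,-0.748,3.584,5.573
17,-0.039,2.736,0.023,-3.209,2.964,8.461,-0.055,-7.755,0.016,0.271,0.519,75.781,-1.016,3.843,6.394
18,0.030,2.896,0.013,-3.368,3.909,7.474,-0.800,-8.175,0.030,0.250,0.508,74.294,-1.275,3.071,6.964
19,0.118,3.031,-0.012,-3.533,4.916,5.914,-1.539,-8.375,0.048,0.224,0.503,42.925,-2.641,0.508,6.825
20,0.221,3.131,-0.053,-3.687,5.400,4.202,-2.369,-6.991,0.069,0.191,0.503,-4.301,-4.886,-2.132,5.187
21,0.325,3.203,-0.105,-3.795,4.993,3.090,-2.710,-3.803,0.089,0.150,0.505,-27.678,-5.829,-2.838,2.482
22,0.417,3.259,-0.162,-3.843,4.252,2.595,-2.968,-0.989,0.106,0.103,0.507,-30.510,-5.552,-2.173,0.332
23,0.496,3.309,-0.225,-3.847,3.603,2.367,-3.483,0.489,0.119,0.055,0.504,-23.421,-4.618,-0.870,-0.677
24,0.563,3.355,-0.299,-3.834,3.189,2.240,-3.919,0.830,0.130,0.009,0.498,-12.475,-3.416,0.399,-0.776
25,0.626,3.398,-0.377,-3.820,3.045,2.131,-3.883,0.524,0.140,-0.035,0.488,-2.825,-2.374,1.168,-0.424
26,0.687,3.439,-0.449,-3.815,3.136,1.970,-3.331,0.004,0.148,-0.075,0.476,2.333,-1.774,1.365,0.019
27,0.752,3.477,-0.507,-3.819,3.365,1.747,-2.509,-0.389,0.156,-0.114,0.462,3.039,-1.619,1.231,0.304
28,0.822,3.509,-0.549,-3.829,3.638,1.486,-1.694,-0.576,0.162,-0.151,0.445,1.010,-1.763,1.047,0.406
29,0.898,3.536,-0.576,-3.840,3.892,1.231,-0.996,-0.566,0.168,-0.187,0.427,-2.368,-2.098,0.934,0.340
30,0.977,3.559,-0.591,-3.850,4.092,1.012,-0.423,-0.418,0.173,-0.223,0.407,-6.267,-2.563,0.908,0.153
31,1.061,3.577,-0.594,-3.856,4.227,0.839,0.050,-0.195,0.177,-0.257,0.384,-10.264,-3.114,0.945,-0.107
32,1.146,3.593,-0.589,-3.858,4.296,0.708,0.447,0.047,0.180,-0.290,0.360,-14.151,-3.716,1.016,-0.397
33,1.232,3.606,-0.577,-3.855,4.305,0.606,0.776,0.256,0.183,-0.322,0.334,-17.812,-4.337,1.101,-0.671
34,1.317,3.617,-0.559,-3.848,4.256,0.532,1.058,0.455,0.185,-0.351,0.305,-21.247,-4.957,1.173,-0.958
35,1.401,3.627,-0.535,-3.837,4.155,0.477,1.286,0.624,0.186,-0.378,0.276,-24.403,-5.549,1.227,-1.238
36,1.483,3.636,-0.508,-3.823,4.009,0.435,1.461,0.759,0.187,-0.402,0.246,-27.239,-6.091,1.259,-1.501
37,1.561,3.645,-0.478,-3.807,3.823,0.403,1.581,0.861,0.188,-0.424,0.215,-29.721,-6.568,1.268,-1.743
38,1.636,3.653,-0.445,-3.789,3.605,0.379,1.648,0.934,0.189,-0.443,0.184,-31.824,-6.968,1.256,-1.958
39,1.705,3.660,-0.412,-3.770,3.362,0.364,1.667,0.985,0.189,-0.459,0.153,-33.535,-7.286,1.227,-2.143
40,1.770,3.667,-0.379,-3.750,3.099,0.357,1.642,1.017,0.189,-0.472,0.123,-34.850,-7.521,1.183,-2.295
41,1.829,3.674,-0.347,-3.729,2.823,0.358,1.580,1.038,0.189,-0.483,0.095,-35.783,-7.676,1.129,-2.412
42,1.883,3.682,-0.316,-3.709,2.541,0.366,1.490,1.051,0.189,-0.491,0.068,-36.355,-7.759,1.068,-2.495
43,1.931,3.689,-0.288,-3.687,2.257,0.382,1.379,1.060,0.188,-0.498,0.042,-36.598,-7.776,1.003,-2.544
44,1.973,3.697,-0.262,-3.666,1.976,0.404,1.255,1.067,0.188,-0.503,0.019,-36.548,-7.738,0.935,-2.561
45,2.010,3.705,-0.238,-3.645,1.702,0.432,1.122,1.073,0.188,-0.507,-0.002,-36.243,-7.652,0.868,-2.549
46,2.041,3.714,-0.217,-3.623,1.439,0.466,0.987,1.080,0.188,-0.510,-0.021,-35.718,-7.528,0.803,-2.513
47,2.067,3.724,-0.199,-3.602,1.189,0.503,0.854,1.087,0.187,-0.512,-0.038,-35.006,-7.372,0.740,-2.454
48,2.089,3.734,-0.183,-3.580,0.955,0.543,0.725,1.094,0.187,-0.514,-0.053,-34.137,-7.190,0.680,-2.378
49,2.106,3.746,-0.170,-3.558,0.739,0.584,0.604,1.099,0.187,-0.516,-0.066,-33.141,-6.989,0.625,-2.288
50,2.119,3.758,-0.159,-3.536,0.543,0.624,0.492,1.101,0.187,-0.517,-0.077,-32.048,-6.774,0.574,-2.188
51,2.128,3.771,-0.150,-3.514,0.369,0.663,0.391,1.099,0.187,-0.519,-0.086,,,,


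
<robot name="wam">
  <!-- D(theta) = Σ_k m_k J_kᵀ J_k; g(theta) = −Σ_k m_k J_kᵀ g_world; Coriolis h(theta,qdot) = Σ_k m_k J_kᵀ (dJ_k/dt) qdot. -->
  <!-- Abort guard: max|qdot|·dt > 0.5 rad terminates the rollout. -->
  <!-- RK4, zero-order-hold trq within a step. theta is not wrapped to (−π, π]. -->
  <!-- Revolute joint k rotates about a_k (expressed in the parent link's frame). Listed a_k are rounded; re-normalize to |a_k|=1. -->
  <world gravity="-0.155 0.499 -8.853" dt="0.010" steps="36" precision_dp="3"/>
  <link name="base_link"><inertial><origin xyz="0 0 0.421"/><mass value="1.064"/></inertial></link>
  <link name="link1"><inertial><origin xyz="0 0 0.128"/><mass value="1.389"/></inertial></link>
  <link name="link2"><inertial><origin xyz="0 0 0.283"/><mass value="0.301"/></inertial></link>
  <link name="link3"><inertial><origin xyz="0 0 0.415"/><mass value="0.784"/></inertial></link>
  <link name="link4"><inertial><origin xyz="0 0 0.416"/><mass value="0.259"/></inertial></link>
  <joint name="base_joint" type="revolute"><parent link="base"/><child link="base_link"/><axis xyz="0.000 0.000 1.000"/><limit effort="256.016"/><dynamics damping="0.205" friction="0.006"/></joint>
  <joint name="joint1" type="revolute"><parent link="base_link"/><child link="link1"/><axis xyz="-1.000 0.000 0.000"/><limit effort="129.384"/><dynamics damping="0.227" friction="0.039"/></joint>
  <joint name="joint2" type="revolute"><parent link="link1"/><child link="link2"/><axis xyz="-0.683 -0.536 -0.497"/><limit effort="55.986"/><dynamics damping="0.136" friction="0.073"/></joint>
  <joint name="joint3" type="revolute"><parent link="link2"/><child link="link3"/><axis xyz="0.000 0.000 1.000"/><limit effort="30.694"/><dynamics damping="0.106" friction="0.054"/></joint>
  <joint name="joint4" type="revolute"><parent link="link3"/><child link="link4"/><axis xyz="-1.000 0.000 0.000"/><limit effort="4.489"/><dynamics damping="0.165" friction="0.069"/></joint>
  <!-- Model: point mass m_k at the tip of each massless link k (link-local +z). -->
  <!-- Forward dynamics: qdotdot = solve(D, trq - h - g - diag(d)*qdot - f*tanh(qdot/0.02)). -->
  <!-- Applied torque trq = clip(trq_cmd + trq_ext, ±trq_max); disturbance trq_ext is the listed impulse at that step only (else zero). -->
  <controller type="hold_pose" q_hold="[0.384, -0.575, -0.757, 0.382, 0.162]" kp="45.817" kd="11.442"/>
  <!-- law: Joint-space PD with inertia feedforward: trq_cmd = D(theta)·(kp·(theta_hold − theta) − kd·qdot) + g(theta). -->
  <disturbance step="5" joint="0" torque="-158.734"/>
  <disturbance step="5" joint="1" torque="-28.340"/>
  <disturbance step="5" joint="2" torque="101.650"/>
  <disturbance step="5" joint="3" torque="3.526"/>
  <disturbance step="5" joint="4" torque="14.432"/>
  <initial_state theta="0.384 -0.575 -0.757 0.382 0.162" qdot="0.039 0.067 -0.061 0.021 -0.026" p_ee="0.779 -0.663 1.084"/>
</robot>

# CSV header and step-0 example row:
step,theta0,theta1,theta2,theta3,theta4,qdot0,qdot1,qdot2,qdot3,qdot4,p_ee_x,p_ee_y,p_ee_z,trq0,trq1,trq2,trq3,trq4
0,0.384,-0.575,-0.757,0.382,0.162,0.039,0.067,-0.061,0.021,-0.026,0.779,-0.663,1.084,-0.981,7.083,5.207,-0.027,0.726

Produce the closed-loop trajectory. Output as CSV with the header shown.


step,theta0,theta1,theta2,theta3,theta4,qdot0,qdot1,qdot2,qdot3,qdot4,p_ee_x,p_ee_y,p_ee_z,trq0,trq1,trq2,trq3,trq4
1,0.384,-0.575,-0.757,0.380,0.162,0.076,0.032,-0.009,0.311,-0.012,0.780,-0.662,1.084,-0.923,7.115,5.175,-0.030,0.717
2,0.385,-0.574,-0.757,0.380,0.162,0.079,0.020,0.006,0.384,-0.004,0.780,-0.661,1.084,-0.867,7.146,5.149,-0.032,0.712
3,0.386,-0.574,-0.757,0.379,0.162,0.073,0.015,0.009,0.403,-0.002,0.781,-0.660,1.084,-0.814,7.174,5.127,-0.034,0.710
4,0.386,-0.574,-0.757,0.379,0.162,0.066,0.013,0.009,0.408,-0.001,0.781,-0.660,1.085,-0.765,7.199,5.107,-0.035,0.708
5,0.387,-0.574,-0.757,0.378,0.162,0.058,0.011,0.009,0.409,-0.001,0.781,-0.659,1.085,-159.453,-21.116,55.986,3.490,4.489
6,0.278,-0.491,-0.884,0.353,0.174,-21.257,16.424,-23.918,-4.150,2.199,0.771,-0.664,1.078,17.626,10.889,-0.640,-0.504,0.408
7,0.096,-0.346,-1.077,0.326,0.189,-15.362,12.606,-15.291,-1.512,0.779,0.752,-0.674,1.065,15.714,11.954,1.477,-0.551,0.905
8,-0.035,-0.235,-1.201,0.317,0.192,-11.157,9.687,-9.970,-0.366,0.053,0.735,-0.685,1.055,14.209,12.392,3.608,-0.541,1.339
9,-0.131,-0.151,-1.283,0.316,0.191,-8.160,7.357,-6.604,-0.070,-0.274,0.721,-0.696,1.047,13.039,12.415,5.385,-0.503,1.648
10,-0.201,-0.087,-1.337,0.317,0.188,-5.989,5.496,-4.400,-0.137,-0.405,0.709,-0.706,1.040,12.063,12.164,6.697,-0.455,1.845
11,-0.252,-0.040,-1.373,0.318,0.183,-4.372,4.017,-2.899,-0.149,-0.436,0.700,-0.714,1.036,11.176,11.736,7.566,-0.407,1.945
12,-0.289,-0.006,-1.396,0.320,0.179,-3.140,2.846,-1.839,-0.172,-0.415,0.691,-0.721,1.033,10.320,11.197,8.061,-0.362,1.968
13,-0.316,0.018,-1.410,0.321,0.175,-2.184,1.922,-1.062,-0.208,-0.367,0.684,-0.727,1.032,9.470,10.590,8.262,-0.321,1.932
14,-0.333,0.033,-1.418,0.323,0.172,-1.429,1.196,-0.477,-0.252,-0.308,0.679,-0.731,1.032,8.620,9.944,8.246,-0.283,1.855
15,-0.344,0.042,-1.420,0.324,0.169,-0.827,0.631,-0.028,-0.301,-0.246,0.674,-0.734,1.033,7.775,9.279,8.078,-0.249,1.751
16,-0.350,0.046,-1.419,0.324,0.167,-0.361,0.215,0.306,-0.354,-0.177,0.670,-0.736,1.035,6.946,8.613,7.826,-0.219,1.630
17,-0.352,0.047,-1.414,0.325,0.165,0.010,-0.094,0.562,-0.399,-0.112,0.667,-0.737,1.039,6.144,7.956,7.520,-0.192,1.504
18,-0.350,0.045,-1.408,0.325,0.164,0.292,-0.305,0.749,-0.439,-0.055,0.665,-0.736,1.043,5.380,7.312,7.190,-0.167,1.377
19,-0.346,0.041,-1.399,0.325,0.164,0.520,-0.460,0.896,-0.465,-0.008,0.663,-0.735,1.047,4.659,6.697,6.857,-0.145,1.255
20,-0.339,0.035,-1.390,0.325,0.164,0.704,-0.572,1.013,-0.482,0.009,0.662,-0.733,1.053,3.986,6.115,6.533,-0.124,1.146
21,-0.331,0.029,-1.379,0.325,0.164,0.851,-0.650,1.102,-0.493,0.014,0.661,-0.730,1.058,3.364,5.570,6.228,-0.105,1.048
22,-0.322,0.023,-1.368,0.324,0.164,0.966,-0.701,1.167,-0.502,0.016,0.661,-0.727,1.064,2.795,5.064,5.945,-0.088,0.958
23,-0.312,0.015,-1.356,0.324,0.165,1.053,-0.732,1.211,-0.508,0.017,0.661,-0.723,1.070,2.277,4.599,5.689,-0.073,0.877
24,-0.301,0.008,-1.344,0.323,0.165,1.118,-0.747,1.237,-0.512,0.018,0.661,-0.719,1.076,1.810,4.176,5.460,-0.058,0.804
25,-0.289,0.000,-1.331,0.322,0.165,1.163,-0.751,1.248,-0.514,0.019,0.661,-0.715,1.083,1.392,3.794,5.258,-0.046,0.739
26,-0.277,-0.007,-1.319,0.322,0.165,1.193,-0.747,1.248,-0.514,0.020,0.662,-0.711,1.089,1.021,3.453,5.082,-0.034,0.682
27,-0.265,-0.015,-1.306,0.321,0.165,1.209,-0.737,1.237,-0.513,0.021,0.662,-0.706,1.095,0.694,3.153,4.930,-0.024,0.633
28,-0.253,-0.022,-1.294,0.320,0.165,1.215,-0.724,1.219,-0.510,0.021,0.663,-0.701,1.101,0.408,2.891,4.802,-0.015,0.590
29,-0.241,-0.029,-1.282,0.319,0.166,1.212,-0.709,1.194,-0.506,0.022,0.664,-0.697,1.106,0.159,2.668,4.694,-0.008,0.554
30,-0.229,-0.036,-1.270,0.319,0.166,1.201,-0.692,1.165,-0.501,0.022,0.665,-0.692,1.112,-0.054,2.479,4.606,-0.001,0.524
31,-0.216,-0.043,-1.258,0.318,0.166,1.185,-0.676,1.132,-0.496,0.022,0.666,-0.688,1.117,-0.235,2.325,4.535,0.005,0.500
32,-0.205,-0.050,-1.247,0.317,0.166,1.164,-0.659,1.096,-0.490,0.022,0.666,-0.683,1.122,-0.388,2.201,4.479,0.010,0.480
33,-0.193,-0.056,-1.237,0.316,0.166,1.140,-0.644,1.059,-0.483,0.023,0.667,-0.679,1.127,-0.514,2.107,4.436,0.014,0.464
34,-0.181,-0.063,-1.226,0.316,0.167,1.114,-0.630,1.021,-0.477,0.023,0.668,-0.675,1.132,-0.617,2.039,4.406,0.017,0.453
35,-0.170,-0.069,-1.216,0.315,0.167,1.085,-0.617,0.982,-0.470,0.023,0.669,-0.671,1.136,-0.700,1.996,4.386,0.019,0.444
36,-0.159,-0.075,-1.206,0.314,0.167,1.056,-0.606,0.943,-0.463,0.022,0.670,-0.667,1.140,,,,,


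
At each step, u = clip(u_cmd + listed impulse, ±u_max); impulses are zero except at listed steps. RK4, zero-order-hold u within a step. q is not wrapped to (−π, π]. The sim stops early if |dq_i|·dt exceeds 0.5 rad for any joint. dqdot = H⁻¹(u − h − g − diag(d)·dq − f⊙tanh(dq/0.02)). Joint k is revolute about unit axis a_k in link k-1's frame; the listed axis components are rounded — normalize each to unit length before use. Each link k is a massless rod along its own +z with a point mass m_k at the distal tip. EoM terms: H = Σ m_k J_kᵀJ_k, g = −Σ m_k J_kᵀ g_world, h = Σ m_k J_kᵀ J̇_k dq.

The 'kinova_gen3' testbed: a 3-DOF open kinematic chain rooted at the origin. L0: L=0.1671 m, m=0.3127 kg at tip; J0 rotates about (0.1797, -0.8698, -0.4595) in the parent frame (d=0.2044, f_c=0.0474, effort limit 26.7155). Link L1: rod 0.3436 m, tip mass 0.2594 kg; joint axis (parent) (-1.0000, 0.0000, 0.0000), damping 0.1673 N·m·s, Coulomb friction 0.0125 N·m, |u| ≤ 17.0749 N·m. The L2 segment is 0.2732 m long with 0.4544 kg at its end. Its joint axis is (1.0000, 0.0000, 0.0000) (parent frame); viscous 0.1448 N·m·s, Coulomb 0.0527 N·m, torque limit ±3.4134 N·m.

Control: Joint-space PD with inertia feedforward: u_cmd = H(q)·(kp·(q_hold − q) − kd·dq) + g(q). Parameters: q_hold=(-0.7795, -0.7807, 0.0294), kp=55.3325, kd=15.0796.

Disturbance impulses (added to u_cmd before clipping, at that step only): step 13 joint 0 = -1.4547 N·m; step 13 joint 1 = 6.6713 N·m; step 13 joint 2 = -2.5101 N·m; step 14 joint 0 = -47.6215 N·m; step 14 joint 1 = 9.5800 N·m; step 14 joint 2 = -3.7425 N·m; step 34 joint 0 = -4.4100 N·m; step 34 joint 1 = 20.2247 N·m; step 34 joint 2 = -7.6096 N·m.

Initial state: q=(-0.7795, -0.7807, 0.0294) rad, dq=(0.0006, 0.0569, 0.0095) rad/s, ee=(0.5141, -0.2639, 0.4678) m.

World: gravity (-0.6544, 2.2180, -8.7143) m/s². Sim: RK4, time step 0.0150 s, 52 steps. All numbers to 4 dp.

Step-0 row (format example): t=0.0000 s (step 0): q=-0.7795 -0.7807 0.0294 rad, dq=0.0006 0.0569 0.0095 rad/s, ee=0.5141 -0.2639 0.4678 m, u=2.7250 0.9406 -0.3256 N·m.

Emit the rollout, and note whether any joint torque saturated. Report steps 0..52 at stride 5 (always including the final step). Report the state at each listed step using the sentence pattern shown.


t=0.0750 s (step 5): q=-0.7795 -0.7791 0.0282 rad, dq=-0.0001 0.0188 0.0242 rad/s, ee=0.5144 -0.2628 0.4685 m, u=2.7061 1.0464 -0.3658 N·m.
t=0.1500 s (step 10): q=-0.7795 -0.7792 0.0276 rad, dq=0.0001 0.0086 0.0308 rad/s, ee=0.5144 -0.2627 0.4686 m, u=2.6976 1.0837 -0.3798 N·m.
t=0.2250 s (step 15): q=-0.7897 -0.7669 0.0262 rad, dq=-1.3565 0.7384 -0.0965 rad/s, ee=0.5210 -0.2528 0.4687 m, u=9.8992 -2.4219 0.9408 N·m.
t=0.3000 s (step 20): q=-0.8420 -0.7379 0.0240 rad, dq=-0.2340 0.1031 -0.0558 rad/s, ee=0.5504 -0.2200 0.4561 m, u=5.3694 -0.2609 0.1270 N·m.
t=0.3750 s (step 25): q=-0.8440 -0.7380 0.0242 rad, dq=0.1075 -0.0874 -0.0021 rad/s, ee=0.5513 -0.2194 0.4552 m, u=3.6303 0.6117 -0.2038 N·m.
t=0.4500 s (step 30): q=-0.8325 -0.7461 0.0253 rad, dq=0.1765 -0.1045 0.0601 rad/s, ee=0.5449 -0.2278 0.4575 m, u=3.0020 0.9379 -0.3304 N·m.
t=0.5250 s (step 35): q=-0.8199 -0.7252 0.0823 rad, dq=0.1240 3.5607 6.7128 rad/s, ee=0.5378 -0.2340 0.4613 m, u=3.8176 -2.6168 0.4423 N·m.
t=0.6000 s (step 40): q=-0.8112 -0.6526 0.1810 rad, dq=0.1120 0.0789 -0.0540 rad/s, ee=0.5343 -0.2209 0.4730 m, u=3.1390 -0.2133 -0.0201 N·m.
t=0.6750 s (step 45): q=-0.8033 -0.6576 0.1791 rad, dq=0.0959 -0.1763 -0.0534 rad/s, ee=0.5299 -0.2257 0.4750 m, u=2.8638 0.6393 -0.3383 N·m.
t=0.7500 s (step 50): q=-0.7969 -0.6721 0.1772 rad, dq=0.0739 -0.2152 -0.0548 rad/s, ee=0.5256 -0.2349 0.4734 m, u=2.7623 0.9506 -0.4518 N·m.
t=0.7800 s (step 52): q=-0.7948 -0.6781 0.1764 rad, dq=0.0653 -0.2082 -0.0551 rad/s, ee=0.5240 -0.2386 0.4725 m.
any joint saturated: yes


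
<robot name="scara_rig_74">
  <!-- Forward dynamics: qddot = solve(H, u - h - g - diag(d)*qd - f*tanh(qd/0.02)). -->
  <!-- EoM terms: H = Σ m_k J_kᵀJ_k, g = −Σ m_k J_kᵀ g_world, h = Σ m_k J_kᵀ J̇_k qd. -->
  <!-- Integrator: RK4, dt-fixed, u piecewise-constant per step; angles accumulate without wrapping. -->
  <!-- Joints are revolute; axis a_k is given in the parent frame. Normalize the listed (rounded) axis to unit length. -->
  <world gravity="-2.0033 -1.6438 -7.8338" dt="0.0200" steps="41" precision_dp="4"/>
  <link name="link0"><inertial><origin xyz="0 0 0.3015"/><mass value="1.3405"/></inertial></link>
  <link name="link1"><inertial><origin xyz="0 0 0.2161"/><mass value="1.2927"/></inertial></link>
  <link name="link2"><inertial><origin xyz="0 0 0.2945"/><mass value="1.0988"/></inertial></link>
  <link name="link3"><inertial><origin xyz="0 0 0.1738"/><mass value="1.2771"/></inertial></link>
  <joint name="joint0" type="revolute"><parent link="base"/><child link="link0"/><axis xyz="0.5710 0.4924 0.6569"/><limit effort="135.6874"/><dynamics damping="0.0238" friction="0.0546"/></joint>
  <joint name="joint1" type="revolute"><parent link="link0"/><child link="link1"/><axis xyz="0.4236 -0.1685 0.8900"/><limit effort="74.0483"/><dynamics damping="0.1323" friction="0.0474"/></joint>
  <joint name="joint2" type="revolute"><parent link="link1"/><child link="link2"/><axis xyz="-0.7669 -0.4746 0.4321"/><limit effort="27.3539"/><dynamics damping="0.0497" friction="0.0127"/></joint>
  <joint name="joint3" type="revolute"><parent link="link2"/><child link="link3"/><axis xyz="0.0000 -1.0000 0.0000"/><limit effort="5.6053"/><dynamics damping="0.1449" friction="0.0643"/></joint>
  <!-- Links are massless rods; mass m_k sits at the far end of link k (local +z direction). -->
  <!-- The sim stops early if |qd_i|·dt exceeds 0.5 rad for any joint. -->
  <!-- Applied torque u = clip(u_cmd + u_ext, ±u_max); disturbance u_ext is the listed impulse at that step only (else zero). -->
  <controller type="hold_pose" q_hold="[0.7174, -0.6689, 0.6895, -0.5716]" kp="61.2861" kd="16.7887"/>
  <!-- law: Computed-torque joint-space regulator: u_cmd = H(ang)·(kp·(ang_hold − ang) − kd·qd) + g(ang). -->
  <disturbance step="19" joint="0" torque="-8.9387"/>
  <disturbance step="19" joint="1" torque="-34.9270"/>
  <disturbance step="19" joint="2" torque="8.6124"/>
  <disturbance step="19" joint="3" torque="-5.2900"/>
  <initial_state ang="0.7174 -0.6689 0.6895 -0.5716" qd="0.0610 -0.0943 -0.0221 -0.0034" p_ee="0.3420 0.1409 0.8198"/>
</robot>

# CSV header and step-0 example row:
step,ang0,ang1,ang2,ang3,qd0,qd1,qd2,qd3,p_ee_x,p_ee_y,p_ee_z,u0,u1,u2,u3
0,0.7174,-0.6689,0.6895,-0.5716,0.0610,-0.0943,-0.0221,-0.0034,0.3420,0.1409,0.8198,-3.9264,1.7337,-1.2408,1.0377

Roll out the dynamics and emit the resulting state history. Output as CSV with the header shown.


step,ang0,ang1,ang2,ang3,qd0,qd1,qd2,qd3,p_ee_x,p_ee_y,p_ee_z,u0,u1,u2,u3
1,0.7184,-0.6704,0.6891,-0.5717,0.0381,-0.0605,-0.0166,-0.0010,0.3428,0.1410,0.8194,-3.6965,1.5409,-1.3477,0.9798
2,0.7190,-0.6714,0.6888,-0.5718,0.0218,-0.0364,-0.0125,0.0009,0.3433,0.1411,0.8191,-3.5273,1.3985,-1.4266,0.9372
3,0.7193,-0.6719,0.6887,-0.5720,0.0109,-0.0193,-0.0086,0.0005,0.3436,0.1411,0.8190,-3.4062,1.2957,-1.4845,0.9070
4,0.7195,-0.6722,0.6885,-0.5721,0.0042,-0.0086,-0.0055,0.0040,0.3438,0.1411,0.8189,-3.3225,1.2248,-1.5269,0.8848
5,0.7195,-0.6722,0.6885,-0.5722,0.0001,-0.0015,-0.0026,0.0038,0.3439,0.1411,0.8189,-3.2655,1.1786,-1.5575,0.8707
6,0.7195,-0.6722,0.6885,-0.5723,-0.0022,0.0023,-0.0007,0.0061,0.3439,0.1411,0.8189,-3.2265,1.1488,-1.5797,0.8606
7,0.7194,-0.6721,0.6885,-0.5723,-0.0036,0.0047,0.0009,0.0062,0.3438,0.1411,0.8189,-3.1997,1.1294,-1.5957,0.8543
8,0.7193,-0.6719,0.6886,-0.5724,-0.0043,0.0059,0.0019,0.0069,0.3437,0.1411,0.8189,-3.1811,1.1166,-1.6071,0.8498
9,0.7192,-0.6718,0.6886,-0.5724,-0.0047,0.0065,0.0025,0.0070,0.3437,0.1411,0.8190,-3.1682,1.1080,-1.6153,0.8468
10,0.7191,-0.6716,0.6887,-0.5725,-0.0048,0.0067,0.0028,0.0071,0.3436,0.1411,0.8190,-3.1592,1.1020,-1.6212,0.8448
11,0.7190,-0.6714,0.6888,-0.5726,-0.0047,0.0066,0.0029,0.0072,0.3435,0.1411,0.8190,-3.1528,1.0978,-1.6253,0.8434
12,0.7189,-0.6712,0.6889,-0.5726,-0.0046,0.0064,0.0029,0.0072,0.3434,0.1411,0.8191,-3.1483,1.0948,-1.6283,0.8425
13,0.7188,-0.6711,0.6890,-0.5727,-0.0044,0.0060,0.0028,0.0071,0.3433,0.1411,0.8191,-3.1452,1.0924,-1.6304,0.8419
14,0.7187,-0.6709,0.6890,-0.5727,-0.0042,0.0057,0.0026,0.0071,0.3432,0.1411,0.8191,-3.1429,1.0906,-1.6318,0.8415
15,0.7187,-0.6708,0.6891,-0.5728,-0.0040,0.0053,0.0024,0.0070,0.3431,0.1411,0.8191,-3.1413,1.0891,-1.6329,0.8412
16,0.7186,-0.6706,0.6892,-0.5728,-0.0037,0.0049,0.0021,0.0069,0.3430,0.1411,0.8192,-3.1402,1.0878,-1.6336,0.8410
17,0.7185,-0.6705,0.6893,-0.5729,-0.0035,0.0045,0.0019,0.0068,0.3430,0.1411,0.8192,-3.1393,1.0867,-1.6340,0.8409
18,0.7184,-0.6704,0.6893,-0.5729,-0.0033,0.0042,0.0016,0.0068,0.3429,0.1411,0.8192,-3.1387,1.0857,-1.6344,0.8409
19,0.7184,-0.6702,0.6894,-0.5730,-0.0031,0.0038,0.0014,0.0067,0.3428,0.1410,0.8192,-12.0769,-33.8422,6.9779,-4.4492
20,0.7146,-0.6874,0.6894,-0.5731,-0.3851,-1.7211,-0.0041,0.0094,0.3459,0.1472,0.8157,0.0008,13.2728,-4.7518,2.6607
21,0.7081,-0.7157,0.6897,-0.5728,-0.2606,-1.1075,0.0322,0.0097,0.3508,0.1573,0.8098,-0.8232,9.9701,-4.1351,2.1200
22,0.7038,-0.7334,0.6904,-0.5728,-0.1619,-0.6691,0.0387,0.0062,0.3538,0.1636,0.8058,-1.4435,7.5616,-3.5585,1.7474
23,0.7013,-0.7436,0.6912,-0.5729,-0.0879,-0.3583,0.0342,0.0001,0.3554,0.1673,0.8035,-1.8998,5.7970,-3.0796,1.4853
24,0.7001,-0.7486,0.6918,-0.5731,-0.0347,-0.1425,0.0255,0.0031,0.3562,0.1692,0.8023,-2.2313,4.4995,-2.7042,1.2949
25,0.6997,-0.7499,0.6922,-0.5732,0.0005,0.0053,0.0161,0.0037,0.3563,0.1698,0.8020,-2.4646,3.5479,-2.4196,1.1580
26,0.6999,-0.7488,0.6924,-0.5732,0.0191,0.0985,0.0029,0.0120,0.3560,0.1695,0.8022,-2.6143,2.8724,-2.2089,1.0601
27,0.7004,-0.7462,0.6924,-0.5732,0.0297,0.1593,-0.0063,0.0122,0.3555,0.1686,0.8028,-2.7166,2.3766,-2.0554,0.9903
28,0.7011,-0.7426,0.6923,-0.5731,0.0358,0.1963,-0.0121,0.0125,0.3548,0.1674,0.8036,-2.7910,2.0119,-1.9439,0.9393
29,0.7018,-0.7385,0.6920,-0.5731,0.0390,0.2164,-0.0156,0.0128,0.3540,0.1660,0.8046,-2.8468,1.7445,-1.8626,0.9024
30,0.7026,-0.7340,0.6917,-0.5730,0.0403,0.2247,-0.0175,0.0130,0.3532,0.1645,0.8057,-2.8896,1.5491,-1.8030,0.8760
31,0.7034,-0.7295,0.6914,-0.5730,0.0402,0.2248,-0.0183,0.0130,0.3523,0.1629,0.8067,-2.9232,1.4072,-1.7590,0.8574
32,0.7042,-0.7250,0.6911,-0.5729,0.0393,0.2193,-0.0183,0.0129,0.3515,0.1613,0.8078,-2.9502,1.3048,-1.7264,0.8446
33,0.7050,-0.7207,0.6907,-0.5729,0.0378,0.2103,-0.0179,0.0127,0.3508,0.1598,0.8087,-2.9721,1.2316,-1.7020,0.8360
34,0.7057,-0.7165,0.6904,-0.5728,0.0360,0.1990,-0.0172,0.0124,0.3500,0.1583,0.8097,-2.9901,1.1799,-1.6837,0.8306
35,0.7064,-0.7126,0.6901,-0.5728,0.0340,0.1866,-0.0164,0.0122,0.3494,0.1569,0.8106,-3.0052,1.1438,-1.6698,0.8274
36,0.7070,-0.7090,0.6898,-0.5728,0.0319,0.1736,-0.0154,0.0119,0.3487,0.1556,0.8114,-3.0180,1.1193,-1.6593,0.8257
37,0.7077,-0.7056,0.6896,-0.5728,0.0299,0.1605,-0.0144,0.0116,0.3482,0.1544,0.8122,-3.0288,1.1031,-1.6512,0.8252
38,0.7082,-0.7025,0.6893,-0.5727,0.0279,0.1478,-0.0134,0.0114,0.3476,0.1533,0.8129,-3.0382,1.0929,-1.6449,0.8255
39,0.7088,-0.6996,0.6891,-0.5727,0.0260,0.1356,-0.0124,0.0112,0.3472,0.1522,0.8135,-3.0462,1.0870,-1.6401,0.8262
40,0.7093,-0.6970,0.6889,-0.5727,0.0242,0.1240,-0.0114,0.0110,0.3467,0.1513,0.8141,-3.0533,1.0841,-1.6364,0.8273
41,0.7097,-0.6946,0.6887,-0.5727,0.0226,0.1131,-0.0104,0.0109,0.3463,0.1504,0.8146,,,,


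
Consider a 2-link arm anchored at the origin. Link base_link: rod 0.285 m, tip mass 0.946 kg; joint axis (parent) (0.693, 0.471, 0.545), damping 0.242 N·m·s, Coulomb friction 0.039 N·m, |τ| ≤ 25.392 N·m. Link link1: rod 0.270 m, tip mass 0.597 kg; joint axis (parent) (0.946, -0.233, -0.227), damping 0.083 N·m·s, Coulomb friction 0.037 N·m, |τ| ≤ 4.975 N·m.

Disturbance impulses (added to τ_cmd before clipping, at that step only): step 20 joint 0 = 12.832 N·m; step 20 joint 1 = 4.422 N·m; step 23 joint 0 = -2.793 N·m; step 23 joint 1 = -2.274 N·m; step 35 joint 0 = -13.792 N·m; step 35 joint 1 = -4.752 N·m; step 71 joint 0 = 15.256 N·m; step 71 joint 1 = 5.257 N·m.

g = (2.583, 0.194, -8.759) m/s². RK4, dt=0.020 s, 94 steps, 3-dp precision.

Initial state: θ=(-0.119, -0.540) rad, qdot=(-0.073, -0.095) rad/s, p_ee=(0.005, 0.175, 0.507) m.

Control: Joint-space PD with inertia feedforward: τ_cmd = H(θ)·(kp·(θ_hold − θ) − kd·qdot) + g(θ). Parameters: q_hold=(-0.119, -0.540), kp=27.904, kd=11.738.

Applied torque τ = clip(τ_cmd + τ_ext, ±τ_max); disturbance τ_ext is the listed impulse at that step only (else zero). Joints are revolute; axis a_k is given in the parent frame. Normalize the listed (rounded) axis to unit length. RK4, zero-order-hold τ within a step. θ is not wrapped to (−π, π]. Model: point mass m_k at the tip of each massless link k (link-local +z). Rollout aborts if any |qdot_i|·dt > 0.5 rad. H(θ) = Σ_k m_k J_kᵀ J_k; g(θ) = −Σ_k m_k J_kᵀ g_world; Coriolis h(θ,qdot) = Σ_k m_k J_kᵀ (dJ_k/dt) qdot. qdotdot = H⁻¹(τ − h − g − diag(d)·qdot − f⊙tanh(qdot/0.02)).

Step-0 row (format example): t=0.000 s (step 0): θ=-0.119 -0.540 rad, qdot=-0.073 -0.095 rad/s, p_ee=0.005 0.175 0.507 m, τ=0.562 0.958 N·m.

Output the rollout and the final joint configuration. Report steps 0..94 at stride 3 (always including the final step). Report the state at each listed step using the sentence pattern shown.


t=0.060 s (step 3): θ=-0.122 -0.542 rad, qdot=-0.027 -0.009 rad/s, p_ee=0.005 0.176 0.506 m, τ=0.461 0.902 N·m.
t=0.120 s (step 6): θ=-0.123 -0.543 rad, qdot=-0.002 -0.000 rad/s, p_ee=0.005 0.177 0.506 m, τ=0.418 0.885 N·m.
t=0.180 s (step 9): θ=-0.123 -0.543 rad, qdot=0.003 0.002 rad/s, p_ee=0.005 0.177 0.506 m, τ=0.407 0.880 N·m.
t=0.240 s (step 12): θ=-0.122 -0.543 rad, qdot=0.004 0.002 rad/s, p_ee=0.005 0.176 0.506 m, τ=0.404 0.879 N·m.
t=0.300 s (step 15): θ=-0.122 -0.542 rad, qdot=0.004 0.002 rad/s, p_ee=0.005 0.176 0.506 m, τ=0.402 0.878 N·m.
t=0.360 s (step 18): θ=-0.122 -0.542 rad, qdot=0.004 0.002 rad/s, p_ee=0.005 0.176 0.506 m, τ=0.400 0.877 N·m.
t=0.420 s (step 21): θ=-0.104 -0.544 rad, qdot=1.771 -0.143 rad/s, p_ee=0.008 0.170 0.508 m, τ=-2.702 -0.143 N·m.
t=0.480 s (step 24): θ=-0.039 -0.550 rad, qdot=0.559 -0.881 rad/s, p_ee=0.018 0.149 0.514 m, τ=-0.681 0.793 N·m.
t=0.540 s (step 27): θ=-0.023 -0.577 rad, qdot=0.037 -0.162 rad/s, p_ee=0.021 0.150 0.511 m, τ=-0.263 0.778 N·m.
t=0.600 s (step 30): θ=-0.026 -0.581 rad, qdot=-0.102 0.000 rad/s, p_ee=0.021 0.151 0.511 m, τ=-0.091 0.795 N·m.
t=0.660 s (step 33): θ=-0.033 -0.580 rad, qdot=-0.126 0.002 rad/s, p_ee=0.020 0.154 0.510 m, τ=0.003 0.825 N·m.
t=0.720 s (step 36): θ=-0.060 -0.580 rad, qdot=-2.013 0.019 rad/s, p_ee=0.016 0.163 0.507 m, τ=3.404 1.997 N·m.
t=0.780 s (step 39): θ=-0.140 -0.581 rad, qdot=-0.808 -0.017 rad/s, p_ee=0.004 0.190 0.498 m, τ=2.021 1.490 N·m.
t=0.840 s (step 42): θ=-0.170 -0.581 rad, qdot=-0.255 -0.003 rad/s, p_ee=0.001 0.201 0.494 m, τ=1.314 1.226 N·m.
t=0.900 s (step 45): θ=-0.177 -0.581 rad, qdot=-0.008 0.007 rad/s, p_ee=-0.000 0.203 0.493 m, τ=0.944 1.091 N·m.
t=0.960 s (step 48): θ=-0.175 -0.580 rad, qdot=0.069 0.028 rad/s, p_ee=-0.000 0.202 0.493 m, τ=0.782 1.028 N·m.
t=1.020 s (step 51): θ=-0.170 -0.578 rad, qdot=0.094 0.033 rad/s, p_ee=0.000 0.200 0.494 m, τ=0.692 0.995 N·m.
t=1.080 s (step 54): θ=-0.164 -0.576 rad, qdot=0.097 0.033 rad/s, p_ee=0.001 0.198 0.495 m, τ=0.636 0.975 N·m.
t=1.140 s (step 57): θ=-0.158 -0.574 rad, qdot=0.091 0.031 rad/s, p_ee=0.002 0.195 0.496 m, τ=0.598 0.963 N·m.
t=1.200 s (step 60): θ=-0.153 -0.572 rad, qdot=0.082 0.028 rad/s, p_ee=0.002 0.193 0.497 m, τ=0.570 0.954 N·m.
t=1.260 s (step 63): θ=-0.148 -0.571 rad, qdot=0.071 0.026 rad/s, p_ee=0.003 0.191 0.498 m, τ=0.549 0.948 N·m.
t=1.320 s (step 66): θ=-0.144 -0.569 rad, qdot=0.061 0.023 rad/s, p_ee=0.003 0.190 0.499 m, τ=0.533 0.943 N·m.
t=1.380 s (step 69): θ=-0.141 -0.568 rad, qdot=0.052 0.022 rad/s, p_ee=0.004 0.188 0.500 m, τ=0.519 0.938 N·m.
t=1.440 s (step 72): θ=-0.114 -0.576 rad, qdot=2.420 -0.850 rad/s, p_ee=0.008 0.181 0.502 m, τ=-3.182 -0.088 N·m.
t=1.500 s (step 75): θ=-0.026 -0.590 rad, qdot=0.779 0.095 rad/s, p_ee=0.021 0.153 0.509 m, τ=-1.616 0.247 N·m.
t=1.560 s (step 78): θ=0.000 -0.582 rad, qdot=0.167 0.116 rad/s, p_ee=0.025 0.143 0.513 m, τ=-0.820 0.520 N·m.
t=1.620 s (step 81): θ=0.002 -0.578 rad, qdot=-0.058 0.026 rad/s, p_ee=0.025 0.141 0.514 m, τ=-0.414 0.682 N·m.
t=1.680 s (step 84): θ=-0.004 -0.577 rad, qdot=-0.141 0.001 rad/s, p_ee=0.024 0.143 0.513 m, τ=-0.209 0.758 N·m.
t=1.740 s (step 87): θ=-0.014 -0.577 rad, qdot=-0.168 -0.001 rad/s, p_ee=0.023 0.146 0.512 m, τ=-0.086 0.798 N·m.
t=1.800 s (step 90): θ=-0.024 -0.577 rad, qdot=-0.167 -0.001 rad/s, p_ee=0.021 0.150 0.511 m, τ=-0.007 0.822 N·m.
t=1.860 s (step 93): θ=-0.034 -0.577 rad, qdot=-0.154 -0.000 rad/s, p_ee=0.020 0.153 0.510 m, τ=0.048 0.837 N·m.
t=1.880 s (step 94): θ=-0.037 -0.577 rad, qdot=-0.149 -0.000 rad/s, p_ee=0.019 0.154 0.510 m.
final θ (rad): -0.037 -0.577


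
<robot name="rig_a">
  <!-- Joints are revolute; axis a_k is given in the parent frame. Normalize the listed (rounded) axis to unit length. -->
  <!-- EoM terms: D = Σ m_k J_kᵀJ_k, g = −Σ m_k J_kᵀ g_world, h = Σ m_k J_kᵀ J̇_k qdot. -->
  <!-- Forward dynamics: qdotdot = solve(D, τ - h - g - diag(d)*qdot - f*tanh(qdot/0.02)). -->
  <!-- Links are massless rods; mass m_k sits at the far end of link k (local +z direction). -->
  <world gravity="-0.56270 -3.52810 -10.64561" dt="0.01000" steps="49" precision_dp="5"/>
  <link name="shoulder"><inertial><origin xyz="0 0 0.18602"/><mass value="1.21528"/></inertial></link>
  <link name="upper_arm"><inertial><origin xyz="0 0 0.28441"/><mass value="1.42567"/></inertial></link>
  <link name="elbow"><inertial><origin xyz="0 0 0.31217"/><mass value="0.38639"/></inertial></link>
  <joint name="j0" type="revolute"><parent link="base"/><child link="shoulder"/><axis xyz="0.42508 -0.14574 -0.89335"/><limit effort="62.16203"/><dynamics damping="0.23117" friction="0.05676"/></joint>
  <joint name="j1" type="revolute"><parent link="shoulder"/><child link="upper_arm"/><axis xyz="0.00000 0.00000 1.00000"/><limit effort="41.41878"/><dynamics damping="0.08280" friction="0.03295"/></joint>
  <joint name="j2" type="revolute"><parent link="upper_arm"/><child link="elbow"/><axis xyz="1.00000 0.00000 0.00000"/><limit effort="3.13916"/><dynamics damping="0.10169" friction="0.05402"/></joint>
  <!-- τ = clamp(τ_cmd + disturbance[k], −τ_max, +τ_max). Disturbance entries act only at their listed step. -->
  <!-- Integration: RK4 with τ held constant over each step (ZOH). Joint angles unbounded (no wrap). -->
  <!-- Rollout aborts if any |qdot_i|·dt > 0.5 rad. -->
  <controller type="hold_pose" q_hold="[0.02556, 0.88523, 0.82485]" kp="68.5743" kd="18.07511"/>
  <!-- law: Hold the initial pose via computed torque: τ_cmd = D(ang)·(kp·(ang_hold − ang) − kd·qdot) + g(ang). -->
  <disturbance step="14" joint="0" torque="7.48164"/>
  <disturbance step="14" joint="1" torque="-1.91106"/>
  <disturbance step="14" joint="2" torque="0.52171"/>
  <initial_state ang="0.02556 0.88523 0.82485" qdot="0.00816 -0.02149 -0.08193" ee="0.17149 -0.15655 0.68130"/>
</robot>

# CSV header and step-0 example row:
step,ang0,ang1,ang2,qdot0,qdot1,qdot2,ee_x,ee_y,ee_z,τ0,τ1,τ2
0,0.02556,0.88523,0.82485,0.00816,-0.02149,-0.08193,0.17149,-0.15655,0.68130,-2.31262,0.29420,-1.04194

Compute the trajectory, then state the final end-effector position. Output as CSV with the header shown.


step,ang0,ang1,ang2,qdot0,qdot1,qdot2,ee_x,ee_y,ee_z,τ0,τ1,τ2
1,0.02564,0.88510,0.82418,0.00646,-0.00881,-0.05102,0.17134,-0.15651,0.68145,-2.30487,0.28844,-1.06055
2,0.02569,0.88504,0.82380,0.00377,-0.00517,-0.02627,0.17126,-0.15650,0.68154,-2.29954,0.28512,-1.07562
3,0.02572,0.88500,0.82362,0.00207,-0.00280,-0.01017,0.17121,-0.15649,0.68158,-2.29626,0.28301,-1.08567
4,0.02574,0.88498,0.82356,0.00123,-0.00117,-0.00301,0.17120,-0.15649,0.68159,-2.29417,0.28182,-1.09019
5,0.02575,0.88497,0.82355,0.00073,-0.00043,-0.00040,0.17119,-0.15650,0.68159,-2.29273,0.28119,-1.09181
6,0.02575,0.88497,0.82355,0.00040,-0.00010,0.00050,0.17119,-0.15650,0.68159,-2.29172,0.28082,-1.09237
7,0.02575,0.88497,0.82355,0.00017,0.00007,0.00081,0.17119,-0.15650,0.68159,-2.29101,0.28060,-1.09255
8,0.02576,0.88497,0.82356,0.00002,0.00016,0.00091,0.17119,-0.15650,0.68159,-2.29050,0.28044,-1.09262
9,0.02575,0.88497,0.82357,-0.00009,0.00022,0.00093,0.17119,-0.15651,0.68159,-2.29013,0.28034,-1.09264
10,0.02575,0.88497,0.82358,-0.00016,0.00025,0.00093,0.17120,-0.15651,0.68158,-2.28987,0.28027,-1.09265
11,0.02575,0.88498,0.82359,-0.00021,0.00027,0.00093,0.17120,-0.15651,0.68158,-2.28967,0.28021,-1.09267
12,0.02575,0.88498,0.82360,-0.00024,0.00029,0.00092,0.17120,-0.15651,0.68158,-2.28953,0.28017,-1.09268
13,0.02575,0.88498,0.82361,-0.00026,0.00030,0.00091,0.17120,-0.15650,0.68158,-2.28942,0.28015,-1.09270
14,0.02574,0.88498,0.82362,-0.00027,0.00030,0.00090,0.17121,-0.15650,0.68158,5.19230,-1.63094,-0.57101
15,0.02789,0.88492,0.82364,0.42746,-0.01839,0.00368,0.17068,-0.15747,0.68148,-3.65473,0.63068,-1.18910
16,0.03172,0.88470,0.82368,0.33820,-0.02312,0.00472,0.16974,-0.15920,0.68131,-3.43777,0.57478,-1.17480
17,0.03473,0.88448,0.82373,0.26503,-0.02115,0.00434,0.16898,-0.16058,0.68117,-3.25348,0.52647,-1.16215
18,0.03708,0.88428,0.82377,0.20430,-0.01774,0.00377,0.16839,-0.16165,0.68105,-3.09693,0.48524,-1.15131
19,0.03887,0.88412,0.82380,0.15368,-0.01474,0.00329,0.16793,-0.16247,0.68097,-2.96395,0.45027,-1.14210
20,0.04019,0.88398,0.82383,0.11149,-0.01249,0.00293,0.16759,-0.16308,0.68090,-2.85099,0.42068,-1.13428
21,0.04113,0.88386,0.82386,0.07644,-0.01082,0.00266,0.16735,-0.16351,0.68085,-2.75507,0.39566,-1.12763
22,0.04175,0.88376,0.82389,0.04748,-0.00948,0.00243,0.16719,-0.16381,0.68081,-2.67366,0.37450,-1.12198
23,0.04211,0.88367,0.82391,0.02401,-0.00779,0.00216,0.16709,-0.16398,0.68079,-2.60518,0.35667,-1.11719
24,0.04226,0.88361,0.82393,0.00655,-0.00384,0.00155,0.16705,-0.16406,0.68078,-2.55039,0.34205,-1.11324
25,0.04226,0.88359,0.82394,-0.00523,0.00123,0.00074,0.16704,-0.16407,0.68078,-2.51000,0.33095,-1.11019
26,0.04216,0.88362,0.82395,-0.01347,0.00456,0.00017,0.16707,-0.16402,0.68078,-2.48042,0.32290,-1.10793
27,0.04200,0.88368,0.82395,-0.01948,0.00650,-0.00017,0.16712,-0.16394,0.68079,-2.45780,0.31687,-1.10621
28,0.04178,0.88375,0.82394,-0.02393,0.00763,-0.00037,0.16719,-0.16383,0.68080,-2.43985,0.31216,-1.10486
29,0.04153,0.88383,0.82394,-0.02724,0.00827,-0.00047,0.16726,-0.16370,0.68081,-2.42526,0.30839,-1.10377
30,0.04124,0.88391,0.82393,-0.02966,0.00865,-0.00054,0.16734,-0.16356,0.68083,-2.41323,0.30534,-1.10286
31,0.04094,0.88400,0.82393,-0.03135,0.00887,-0.00058,0.16743,-0.16341,0.68084,-2.40325,0.30283,-1.10211
32,0.04062,0.88409,0.82392,-0.03248,0.00900,-0.00060,0.16752,-0.16326,0.68086,-2.39490,0.30076,-1.10148
33,0.04029,0.88418,0.82392,-0.03315,0.00905,-0.00061,0.16761,-0.16310,0.68088,-2.38790,0.29904,-1.10094
34,0.03996,0.88427,0.82391,-0.03344,0.00907,-0.00062,0.16771,-0.16293,0.68089,-2.38201,0.29762,-1.10048
35,0.03962,0.88436,0.82390,-0.03344,0.00905,-0.00062,0.16780,-0.16277,0.68091,-2.37703,0.29644,-1.10008
36,0.03929,0.88445,0.82390,-0.03321,0.00900,-0.00062,0.16790,-0.16261,0.68093,-2.37281,0.29545,-1.09974
37,0.03896,0.88454,0.82389,-0.03279,0.00893,-0.00061,0.16799,-0.16245,0.68094,-2.36923,0.29463,-1.09944
38,0.03863,0.88463,0.82389,-0.03224,0.00885,-0.00061,0.16808,-0.16229,0.68096,-2.36616,0.29394,-1.09919
39,0.03832,0.88472,0.82388,-0.03157,0.00875,-0.00060,0.16817,-0.16213,0.68097,-2.36352,0.29336,-1.09896
40,0.03800,0.88481,0.82387,-0.03083,0.00865,-0.00059,0.16826,-0.16198,0.68099,-2.36124,0.29287,-1.09876
41,0.03770,0.88489,0.82387,-0.03003,0.00853,-0.00058,0.16835,-0.16183,0.68100,-2.35926,0.29246,-1.09858
42,0.03740,0.88498,0.82386,-0.02919,0.00840,-0.00056,0.16843,-0.16168,0.68102,-2.35751,0.29210,-1.09842
43,0.03712,0.88506,0.82386,-0.02833,0.00826,-0.00055,0.16851,-0.16154,0.68103,-2.35595,0.29180,-1.09828
44,0.03684,0.88514,0.82385,-0.02747,0.00812,-0.00053,0.16859,-0.16140,0.68105,-2.35454,0.29153,-1.09814
45,0.03657,0.88523,0.82385,-0.02661,0.00798,-0.00052,0.16867,-0.16127,0.68106,-2.35326,0.29129,-1.09802
46,0.03631,0.88530,0.82384,-0.02576,0.00782,-0.00050,0.16874,-0.16114,0.68107,-2.35208,0.29107,-1.09790
47,0.03605,0.88538,0.82384,-0.02492,0.00767,-0.00048,0.16882,-0.16102,0.68109,-2.35097,0.29088,-1.09780
48,0.03581,0.88546,0.82383,-0.02411,0.00751,-0.00046,0.16889,-0.16089,0.68110,-2.34993,0.29069,-1.09769
49,0.03557,0.88553,0.82383,-0.02332,0.00735,-0.00044,0.16895,-0.16078,0.68111,,,
# final ee position (m): 0.16895 -0.16078 0.68111
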